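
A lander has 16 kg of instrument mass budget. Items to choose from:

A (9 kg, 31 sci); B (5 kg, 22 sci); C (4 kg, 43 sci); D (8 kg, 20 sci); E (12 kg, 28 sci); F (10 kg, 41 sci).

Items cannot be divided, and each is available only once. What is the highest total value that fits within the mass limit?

This is a 0/1 knapsack; check combinations near the capacity.
- C+F: mass 4+10=14, value 43+41=84
- A+C: mass 9+4=13, value 31+43=74
- C+E: mass 4+12=16, value 43+28=71
- B+C: mass 5+4=9, value 22+43=65
- C+D: mass 4+8=12, value 43+20=63
Best: 84 sci.

84 sci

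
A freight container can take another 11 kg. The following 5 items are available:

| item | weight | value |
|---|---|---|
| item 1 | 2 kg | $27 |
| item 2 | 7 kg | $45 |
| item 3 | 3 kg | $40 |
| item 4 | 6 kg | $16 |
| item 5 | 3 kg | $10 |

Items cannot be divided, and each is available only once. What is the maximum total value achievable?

Check high-value combinations within 11 kg:
- item 2+item 3: weight 7+3=10, value 45+40=85
- item 1+item 3+item 4: weight 2+3+6=11, value 27+40+16=83
- item 1+item 3+item 5: weight 2+3+3=8, value 27+40+10=77
Best: $85.

$85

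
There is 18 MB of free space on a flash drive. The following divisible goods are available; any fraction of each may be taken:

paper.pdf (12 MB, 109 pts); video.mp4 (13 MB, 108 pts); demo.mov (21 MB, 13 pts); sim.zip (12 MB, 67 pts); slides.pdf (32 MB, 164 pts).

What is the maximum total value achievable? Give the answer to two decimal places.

158.85

Take in order of value per unit:
- paper.pdf (109/12 per unit): all 12 → value 109, running total 109.00
- video.mp4 (108/13 per unit): 6 of 13 → value 6×108/13 = 49.8462, running total 158.85
Total 158.85.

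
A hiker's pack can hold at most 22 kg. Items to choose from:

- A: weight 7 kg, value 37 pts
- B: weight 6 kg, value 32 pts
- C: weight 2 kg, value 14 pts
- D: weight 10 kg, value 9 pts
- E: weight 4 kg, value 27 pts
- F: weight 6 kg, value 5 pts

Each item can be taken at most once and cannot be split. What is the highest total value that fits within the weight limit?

Check high-value combinations within 22 kg:
- A+B+C+E: weight 7+6+2+4=19, value 37+32+14+27=110
- A+B+E: weight 7+6+4=17, value 37+32+27=96
- A+B+C+F: weight 7+6+2+6=21, value 37+32+14+5=88
- A+B+C: weight 7+6+2=15, value 37+32+14=83
- A+C+E+F: weight 7+2+4+6=19, value 37+14+27+5=83
Best: 110 pts.

110 pts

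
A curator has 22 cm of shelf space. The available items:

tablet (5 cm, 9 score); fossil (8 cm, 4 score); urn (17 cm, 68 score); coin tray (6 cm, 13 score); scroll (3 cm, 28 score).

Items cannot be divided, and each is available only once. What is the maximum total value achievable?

Check high-value combinations within 22 cm:
- urn+scroll: length 17+3=20, value 68+28=96
- tablet+urn: length 5+17=22, value 9+68=77
- urn: length 17, value 68
- tablet+fossil+coin tray+scroll: length 5+8+6+3=22, value 9+4+13+28=54
- tablet+coin tray+scroll: length 5+6+3=14, value 9+13+28=50
Best: 96 score.

96 score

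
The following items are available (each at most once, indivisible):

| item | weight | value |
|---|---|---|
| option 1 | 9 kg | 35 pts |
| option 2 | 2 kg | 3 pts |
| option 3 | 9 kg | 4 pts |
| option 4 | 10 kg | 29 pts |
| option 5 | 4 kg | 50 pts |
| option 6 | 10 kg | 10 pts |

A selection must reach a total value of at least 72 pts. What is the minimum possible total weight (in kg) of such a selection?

13

Subsets with value ≥ 72, sorted by total weight:
- option 1+option 5: weight 13, value 85
- option 4+option 5: weight 14, value 79
- option 1+option 2+option 5: weight 15, value 88
Minimum weight: 13 kg.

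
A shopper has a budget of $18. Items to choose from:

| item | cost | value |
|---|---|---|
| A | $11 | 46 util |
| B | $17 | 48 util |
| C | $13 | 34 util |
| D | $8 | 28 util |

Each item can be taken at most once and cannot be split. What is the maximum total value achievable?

Check high-value combinations within $18:
- B: cost 17, value 48
- A: cost 11, value 46
- C: cost 13, value 34
- D: cost 8, value 28
Best: 48 util.

48 util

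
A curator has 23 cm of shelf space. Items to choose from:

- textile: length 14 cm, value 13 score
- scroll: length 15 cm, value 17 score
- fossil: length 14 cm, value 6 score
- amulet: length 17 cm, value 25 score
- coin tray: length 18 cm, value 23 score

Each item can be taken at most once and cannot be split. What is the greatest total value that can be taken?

25 score

Check high-value combinations within 23 cm:
- amulet: length 17, value 25
- coin tray: length 18, value 23
- scroll: length 15, value 17
- textile: length 14, value 13
- fossil: length 14, value 6
Best: 25 score.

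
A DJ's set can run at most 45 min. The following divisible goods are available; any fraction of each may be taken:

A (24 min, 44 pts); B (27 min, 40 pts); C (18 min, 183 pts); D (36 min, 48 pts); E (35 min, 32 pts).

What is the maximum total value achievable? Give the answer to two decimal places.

Take in order of value per unit:
- C (183/18 per unit): all 18 → value 183, running total 183.00
- A (44/24 per unit): all 24 → value 44, running total 227.00
- B (40/27 per unit): 3 of 27 → value 3×40/27 = 4.4444, running total 231.44
Total 231.44.

231.44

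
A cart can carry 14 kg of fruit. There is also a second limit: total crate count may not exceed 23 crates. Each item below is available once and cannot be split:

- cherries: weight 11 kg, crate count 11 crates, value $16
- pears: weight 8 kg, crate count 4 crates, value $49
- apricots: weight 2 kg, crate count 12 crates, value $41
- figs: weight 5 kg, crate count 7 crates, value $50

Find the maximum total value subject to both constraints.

Feasible sets respecting both limits:
- pears+figs: weight 13, crate count 11, value 99
- apricots+figs: weight 7, crate count 19, value 91
- pears+apricots: weight 10, crate count 16, value 90
Best: $99.

$99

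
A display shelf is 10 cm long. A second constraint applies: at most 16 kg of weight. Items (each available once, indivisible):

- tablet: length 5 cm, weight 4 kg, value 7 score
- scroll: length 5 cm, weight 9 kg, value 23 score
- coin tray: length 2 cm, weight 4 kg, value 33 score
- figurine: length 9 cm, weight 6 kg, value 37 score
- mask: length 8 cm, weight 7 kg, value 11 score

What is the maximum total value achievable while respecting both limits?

56 score

Feasible sets respecting both limits:
- scroll+coin tray: length 7, weight 13, value 56
- coin tray+mask: length 10, weight 11, value 44
- tablet+coin tray: length 7, weight 8, value 40
- figurine: length 9, weight 6, value 37
Best: 56 score.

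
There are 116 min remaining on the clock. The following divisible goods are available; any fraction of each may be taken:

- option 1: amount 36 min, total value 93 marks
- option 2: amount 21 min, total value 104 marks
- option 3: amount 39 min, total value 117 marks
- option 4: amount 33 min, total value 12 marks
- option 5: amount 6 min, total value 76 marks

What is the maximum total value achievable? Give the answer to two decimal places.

Take in order of value per unit:
- option 5 (76/6 per unit): all 6 → value 76, running total 76.00
- option 2 (104/21 per unit): all 21 → value 104, running total 180.00
- option 3 (117/39 per unit): all 39 → value 117, running total 297.00
- option 1 (93/36 per unit): all 36 → value 93, running total 390.00
- option 4 (12/33 per unit): 14 of 33 → value 14×12/33 = 5.0909, running total 395.09
Total 395.09.

395.09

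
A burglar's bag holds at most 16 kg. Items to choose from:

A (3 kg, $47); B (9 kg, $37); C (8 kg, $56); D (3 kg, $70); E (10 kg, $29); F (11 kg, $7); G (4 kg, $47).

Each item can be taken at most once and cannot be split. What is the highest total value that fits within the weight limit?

Check high-value combinations within 16 kg:
- A+C+D: weight 3+8+3=14, value 47+56+70=173
- C+D+G: weight 8+3+4=15, value 56+70+47=173
- A+D+G: weight 3+3+4=10, value 47+70+47=164
- A+B+D: weight 3+9+3=15, value 47+37+70=154
- B+D+G: weight 9+3+4=16, value 37+70+47=154
Best: $173.

$173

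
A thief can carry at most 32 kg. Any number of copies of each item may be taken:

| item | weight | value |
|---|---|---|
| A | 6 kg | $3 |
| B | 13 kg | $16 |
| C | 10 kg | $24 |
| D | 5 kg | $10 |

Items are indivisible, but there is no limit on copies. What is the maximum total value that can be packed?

Best value-per-unit is C at 24/10, and filling with it alone uses weight 3×10=30. No mix of the others beats 3×24 = 72.

$72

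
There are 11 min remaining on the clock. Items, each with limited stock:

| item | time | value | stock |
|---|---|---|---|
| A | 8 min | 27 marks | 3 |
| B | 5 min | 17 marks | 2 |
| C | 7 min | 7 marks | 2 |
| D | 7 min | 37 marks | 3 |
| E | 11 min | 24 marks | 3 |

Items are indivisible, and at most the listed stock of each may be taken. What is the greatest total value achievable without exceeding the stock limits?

37 marks

Best selections within time 11 and stock limits:
- 1×D: time 7, value 37
- 2×B: time 10, value 34
- 1×A: time 8, value 27
Best: 37 marks.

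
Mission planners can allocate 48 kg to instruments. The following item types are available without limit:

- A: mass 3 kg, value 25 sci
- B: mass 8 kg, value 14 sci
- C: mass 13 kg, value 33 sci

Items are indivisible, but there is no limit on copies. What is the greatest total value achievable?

Best value-per-unit is A at 25/3, and filling with it alone uses mass 16×3=48. No mix of the others beats 16×25 = 400.

400 sci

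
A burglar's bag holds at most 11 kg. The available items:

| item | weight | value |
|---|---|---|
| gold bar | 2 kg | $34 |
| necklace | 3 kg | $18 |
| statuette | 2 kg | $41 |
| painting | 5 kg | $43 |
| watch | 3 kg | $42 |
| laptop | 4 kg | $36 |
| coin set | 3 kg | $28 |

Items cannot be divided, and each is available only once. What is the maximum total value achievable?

Check high-value combinations within 11 kg:
- gold bar+statuette+watch+laptop: weight 2+2+3+4=11, value 34+41+42+36=153
- gold bar+statuette+watch+coin set: weight 2+2+3+3=10, value 34+41+42+28=145
- gold bar+statuette+laptop+coin set: weight 2+2+4+3=11, value 34+41+36+28=139
- gold bar+necklace+statuette+watch: weight 2+3+2+3=10, value 34+18+41+42=135
- gold bar+necklace+statuette+laptop: weight 2+3+2+4=11, value 34+18+41+36=129
Best: $153.

$153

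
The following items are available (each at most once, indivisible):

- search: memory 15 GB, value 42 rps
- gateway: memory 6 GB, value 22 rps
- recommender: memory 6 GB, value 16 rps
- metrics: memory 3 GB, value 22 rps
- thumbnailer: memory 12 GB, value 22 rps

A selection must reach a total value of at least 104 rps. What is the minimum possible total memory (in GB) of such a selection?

36

Subsets with value ≥ 104, sorted by total memory:
- search+gateway+metrics+thumbnailer: memory 36, value 108
- search+gateway+recommender+metrics+thumbnailer: memory 42, value 124
Minimum memory: 36 GB.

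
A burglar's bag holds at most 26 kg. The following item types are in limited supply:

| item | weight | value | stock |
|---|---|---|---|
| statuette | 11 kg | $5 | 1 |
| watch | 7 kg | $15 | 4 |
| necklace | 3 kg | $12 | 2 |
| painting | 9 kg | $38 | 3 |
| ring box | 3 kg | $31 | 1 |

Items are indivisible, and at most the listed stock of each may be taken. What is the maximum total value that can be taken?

Top feasible selections:
- 1×necklace + 2×painting + 1×ring box: weight 24, value 119
- 1×watch + 2×necklace + 1×painting + 1×ring box: weight 25, value 108
- 2×painting + 1×ring box: weight 21, value 107
Best: $119.

$119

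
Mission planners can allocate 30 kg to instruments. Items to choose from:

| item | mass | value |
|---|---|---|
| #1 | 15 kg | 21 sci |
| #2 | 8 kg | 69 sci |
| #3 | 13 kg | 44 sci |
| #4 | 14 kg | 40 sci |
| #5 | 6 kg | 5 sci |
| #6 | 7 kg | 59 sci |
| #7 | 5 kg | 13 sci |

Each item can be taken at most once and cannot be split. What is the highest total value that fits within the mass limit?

This is a 0/1 knapsack; check combinations near the capacity.
- #2+#3+#6: mass 8+13+7=28, value 69+44+59=172
- #2+#4+#6: mass 8+14+7=29, value 69+40+59=168
- #1+#2+#6: mass 15+8+7=30, value 21+69+59=149
- #2+#5+#6+#7: mass 8+6+7+5=26, value 69+5+59+13=146
- #2+#6+#7: mass 8+7+5=20, value 69+59+13=141
Best: 172 sci.

172 sci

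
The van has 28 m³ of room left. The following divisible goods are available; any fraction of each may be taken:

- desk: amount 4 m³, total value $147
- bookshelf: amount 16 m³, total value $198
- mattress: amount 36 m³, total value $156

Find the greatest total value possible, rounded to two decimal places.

379.67

Take in order of value per unit:
- desk (147/4 per unit): all 4 → value 147, running total 147.00
- bookshelf (198/16 per unit): all 16 → value 198, running total 345.00
- mattress (156/36 per unit): 8 of 36 → value 8×156/36 = 34.6667, running total 379.67
Total 379.67.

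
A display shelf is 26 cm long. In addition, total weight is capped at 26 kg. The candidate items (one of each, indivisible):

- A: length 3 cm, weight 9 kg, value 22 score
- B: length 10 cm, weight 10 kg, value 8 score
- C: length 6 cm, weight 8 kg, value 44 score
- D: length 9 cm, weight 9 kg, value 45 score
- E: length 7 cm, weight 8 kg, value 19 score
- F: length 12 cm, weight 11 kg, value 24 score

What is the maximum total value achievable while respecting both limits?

Feasible sets respecting both limits:
- A+C+D: length 18, weight 26, value 111
- C+D+E: length 22, weight 25, value 108
- C+D: length 15, weight 17, value 89
- A+D+E: length 19, weight 26, value 86
Best: 111 score.

111 score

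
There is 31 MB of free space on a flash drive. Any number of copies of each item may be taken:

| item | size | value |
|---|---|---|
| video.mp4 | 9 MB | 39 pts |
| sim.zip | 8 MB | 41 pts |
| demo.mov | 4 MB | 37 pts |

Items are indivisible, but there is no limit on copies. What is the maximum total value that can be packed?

259 pts

Best value-per-unit is demo.mov at 37/4, and filling with it alone uses size 7×4=28. No mix of the others beats 7×37 = 259.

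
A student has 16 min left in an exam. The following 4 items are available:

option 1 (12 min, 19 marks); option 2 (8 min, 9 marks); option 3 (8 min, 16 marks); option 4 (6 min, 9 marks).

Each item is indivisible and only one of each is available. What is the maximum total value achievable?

Check high-value combinations within 16 min:
- option 3+option 4: time 8+6=14, value 16+9=25
- option 2+option 3: time 8+8=16, value 9+16=25
- option 1: time 12, value 19
- option 2+option 4: time 8+6=14, value 9+9=18
- option 3: time 8, value 16
Best: 25 marks.

25 marks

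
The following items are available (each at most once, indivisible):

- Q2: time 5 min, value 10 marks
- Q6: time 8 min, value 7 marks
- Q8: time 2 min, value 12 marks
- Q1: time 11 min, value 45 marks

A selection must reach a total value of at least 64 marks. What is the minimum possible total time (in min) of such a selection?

18

Subsets with value ≥ 64, sorted by total time:
- Q2+Q8+Q1: time 18, value 67
- Q6+Q8+Q1: time 21, value 64
- Q2+Q6+Q8+Q1: time 26, value 74
Minimum time: 18 min.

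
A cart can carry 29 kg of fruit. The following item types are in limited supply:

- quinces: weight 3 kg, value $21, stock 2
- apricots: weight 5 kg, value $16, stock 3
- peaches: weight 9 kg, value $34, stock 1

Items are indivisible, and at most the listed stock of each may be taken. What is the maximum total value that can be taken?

Best selections within weight 29 and stock limits:
- 2×quinces + 2×apricots + 1×peaches: weight 25, value 108
- 1×quinces + 3×apricots + 1×peaches: weight 27, value 103
- 2×quinces + 1×apricots + 1×peaches: weight 20, value 92
- 2×quinces + 3×apricots: weight 21, value 90
Best: $108.

$108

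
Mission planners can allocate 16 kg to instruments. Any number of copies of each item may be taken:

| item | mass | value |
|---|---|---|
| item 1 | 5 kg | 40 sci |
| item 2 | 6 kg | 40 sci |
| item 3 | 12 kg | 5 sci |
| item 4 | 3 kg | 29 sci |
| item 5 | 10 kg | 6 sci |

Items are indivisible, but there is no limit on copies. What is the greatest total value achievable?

145 sci

Best value-per-unit is item 4 at 29/3, and filling with it alone uses mass 5×3=15. No mix of the others beats 5×29 = 145.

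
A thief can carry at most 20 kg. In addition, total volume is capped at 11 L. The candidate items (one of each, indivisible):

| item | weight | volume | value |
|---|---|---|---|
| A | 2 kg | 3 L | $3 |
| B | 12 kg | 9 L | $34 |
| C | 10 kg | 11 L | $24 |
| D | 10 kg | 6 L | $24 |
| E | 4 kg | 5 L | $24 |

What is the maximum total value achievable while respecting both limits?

Feasible sets respecting both limits:
- D+E: weight 14, volume 11, value 48
- B: weight 12, volume 9, value 34
- A+D: weight 12, volume 9, value 27
- A+E: weight 6, volume 8, value 27
Best: $48.

$48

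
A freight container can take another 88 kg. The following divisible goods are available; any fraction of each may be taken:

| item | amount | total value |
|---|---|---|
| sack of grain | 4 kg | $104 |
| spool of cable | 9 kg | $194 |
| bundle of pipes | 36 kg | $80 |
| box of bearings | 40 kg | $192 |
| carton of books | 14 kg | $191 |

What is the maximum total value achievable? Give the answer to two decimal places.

Take in order of value per unit:
- sack of grain (104/4 per unit): all 4 → value 104, running total 104.00
- spool of cable (194/9 per unit): all 9 → value 194, running total 298.00
- carton of books (191/14 per unit): all 14 → value 191, running total 489.00
- box of bearings (192/40 per unit): all 40 → value 192, running total 681.00
- bundle of pipes (80/36 per unit): 21 of 36 → value 21×80/36 = 46.6667, running total 727.67
Total 727.67.

727.67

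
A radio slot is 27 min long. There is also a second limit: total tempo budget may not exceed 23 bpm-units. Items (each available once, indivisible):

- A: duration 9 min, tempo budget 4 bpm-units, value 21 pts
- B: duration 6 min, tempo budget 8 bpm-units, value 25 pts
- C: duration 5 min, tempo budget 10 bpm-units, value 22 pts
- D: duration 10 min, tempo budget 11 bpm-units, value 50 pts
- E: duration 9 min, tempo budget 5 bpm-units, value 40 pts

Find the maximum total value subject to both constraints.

Feasible sets respecting both limits:
- A+B+D: duration 25, tempo budget 23, value 96
- D+E: duration 19, tempo budget 16, value 90
- B+C+E: duration 20, tempo budget 23, value 87
- A+B+E: duration 24, tempo budget 17, value 86
Best: 96 pts.

96 pts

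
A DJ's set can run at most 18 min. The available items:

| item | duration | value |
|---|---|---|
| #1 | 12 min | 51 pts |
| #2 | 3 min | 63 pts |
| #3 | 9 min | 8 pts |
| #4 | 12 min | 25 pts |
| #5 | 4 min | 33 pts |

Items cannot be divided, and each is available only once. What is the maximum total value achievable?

This is a 0/1 knapsack; check combinations near the capacity.
- #1+#2: duration 12+3=15, value 51+63=114
- #2+#3+#5: duration 3+9+4=16, value 63+8+33=104
- #2+#5: duration 3+4=7, value 63+33=96
- #2+#4: duration 3+12=15, value 63+25=88
- #1+#5: duration 12+4=16, value 51+33=84
Best: 114 pts.

114 pts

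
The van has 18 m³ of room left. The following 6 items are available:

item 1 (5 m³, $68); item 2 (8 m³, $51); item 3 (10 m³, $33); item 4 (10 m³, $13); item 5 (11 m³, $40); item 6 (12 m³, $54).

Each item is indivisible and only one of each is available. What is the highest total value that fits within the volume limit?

$122

Check high-value combinations within 18 m³:
- item 1+item 6: volume 5+12=17, value 68+54=122
- item 1+item 2: volume 5+8=13, value 68+51=119
- item 1+item 5: volume 5+11=16, value 68+40=108
- item 1+item 3: volume 5+10=15, value 68+33=101
Best: $122.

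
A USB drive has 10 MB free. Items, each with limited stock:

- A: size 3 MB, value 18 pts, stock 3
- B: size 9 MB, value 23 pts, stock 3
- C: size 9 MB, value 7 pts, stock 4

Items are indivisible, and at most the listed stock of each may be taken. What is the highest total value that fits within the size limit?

54 pts

Top feasible selections:
- 3×A: size 9, value 54
- 2×A: size 6, value 36
- 1×B: size 9, value 23
- 1×A: size 3, value 18
Best: 54 pts.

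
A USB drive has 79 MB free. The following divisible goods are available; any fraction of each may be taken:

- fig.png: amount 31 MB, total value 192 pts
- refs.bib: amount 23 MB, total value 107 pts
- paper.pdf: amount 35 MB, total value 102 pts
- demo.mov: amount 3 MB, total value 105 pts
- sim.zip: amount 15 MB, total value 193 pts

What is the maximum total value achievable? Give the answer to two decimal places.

617.40

Take in order of value per unit:
- demo.mov (105/3 per unit): all 3 → value 105, running total 105.00
- sim.zip (193/15 per unit): all 15 → value 193, running total 298.00
- fig.png (192/31 per unit): all 31 → value 192, running total 490.00
- refs.bib (107/23 per unit): all 23 → value 107, running total 597.00
- paper.pdf (102/35 per unit): 7 of 35 → value 7×102/35 = 20.4000, running total 617.40
Total 617.40.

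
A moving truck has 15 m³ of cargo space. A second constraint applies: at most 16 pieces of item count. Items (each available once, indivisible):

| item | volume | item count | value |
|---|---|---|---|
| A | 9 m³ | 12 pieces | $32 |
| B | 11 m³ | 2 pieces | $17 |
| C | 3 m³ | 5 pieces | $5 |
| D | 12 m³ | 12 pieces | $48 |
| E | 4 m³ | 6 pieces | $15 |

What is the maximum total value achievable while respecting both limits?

Feasible sets respecting both limits:
- D: volume 12, item count 12, value 48
- A: volume 9, item count 12, value 32
- B+E: volume 15, item count 8, value 32
Best: $48.

$48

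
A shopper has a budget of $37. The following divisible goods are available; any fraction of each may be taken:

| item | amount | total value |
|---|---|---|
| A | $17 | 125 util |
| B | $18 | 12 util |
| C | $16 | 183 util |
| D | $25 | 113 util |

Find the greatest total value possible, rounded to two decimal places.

Take in order of value per unit:
- C (183/16 per unit): all 16 → value 183, running total 183.00
- A (125/17 per unit): all 17 → value 125, running total 308.00
- D (113/25 per unit): 4 of 25 → value 4×113/25 = 18.0800, running total 326.08
Total 326.08.

326.08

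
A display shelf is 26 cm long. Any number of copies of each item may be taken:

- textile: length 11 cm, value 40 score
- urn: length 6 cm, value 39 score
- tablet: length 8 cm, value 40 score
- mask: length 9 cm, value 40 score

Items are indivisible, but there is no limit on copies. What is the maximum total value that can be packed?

Best value-per-unit is urn at 39/6; filling with it alone gives 4×39 = 156.
Optimal mix: 3×urn + 1×tablet → length 26, value 157.

157 score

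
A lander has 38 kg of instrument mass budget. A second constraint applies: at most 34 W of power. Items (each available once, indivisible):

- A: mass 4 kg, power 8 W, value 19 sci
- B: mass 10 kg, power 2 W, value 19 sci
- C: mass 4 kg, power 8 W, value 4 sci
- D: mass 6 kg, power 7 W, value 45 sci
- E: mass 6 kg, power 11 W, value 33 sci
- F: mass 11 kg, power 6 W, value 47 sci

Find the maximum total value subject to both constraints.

163 sci

Feasible sets respecting both limits:
- A+B+D+E+F: mass 37, power 34, value 163
- B+C+D+E+F: mass 37, power 34, value 148
- A+D+E+F: mass 27, power 32, value 144
- B+D+E+F: mass 33, power 26, value 144
Best: 163 sci.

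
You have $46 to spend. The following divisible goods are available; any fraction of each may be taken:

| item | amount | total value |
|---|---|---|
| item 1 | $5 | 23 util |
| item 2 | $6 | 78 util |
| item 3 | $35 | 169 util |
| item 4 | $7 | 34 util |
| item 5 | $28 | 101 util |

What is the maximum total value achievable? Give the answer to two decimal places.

271.34

Take in order of value per unit:
- item 2 (78/6 per unit): all 6 → value 78, running total 78.00
- item 4 (34/7 per unit): all 7 → value 34, running total 112.00
- item 3 (169/35 per unit): 33 of 35 → value 33×169/35 = 159.3429, running total 271.34
Total 271.34.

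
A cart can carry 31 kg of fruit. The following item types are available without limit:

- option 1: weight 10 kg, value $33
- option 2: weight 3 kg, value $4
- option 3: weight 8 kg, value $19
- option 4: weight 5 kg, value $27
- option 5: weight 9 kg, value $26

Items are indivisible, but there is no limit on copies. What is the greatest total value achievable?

$162

Best value-per-unit is option 4 at 27/5, and filling with it alone uses weight 6×5=30. No mix of the others beats 6×27 = 162.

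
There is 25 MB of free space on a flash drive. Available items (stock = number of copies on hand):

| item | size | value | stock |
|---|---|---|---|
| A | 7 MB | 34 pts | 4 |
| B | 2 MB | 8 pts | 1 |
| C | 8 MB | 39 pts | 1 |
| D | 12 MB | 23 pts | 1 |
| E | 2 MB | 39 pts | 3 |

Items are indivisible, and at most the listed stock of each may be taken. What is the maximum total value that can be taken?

Best selections within size 25 and stock limits:
- 1×A + 1×B + 1×C + 3×E: size 23, value 198
- 2×A + 1×B + 3×E: size 22, value 193
- 1×A + 1×C + 3×E: size 21, value 190
- 2×A + 3×E: size 20, value 185
Best: 198 pts.

198 pts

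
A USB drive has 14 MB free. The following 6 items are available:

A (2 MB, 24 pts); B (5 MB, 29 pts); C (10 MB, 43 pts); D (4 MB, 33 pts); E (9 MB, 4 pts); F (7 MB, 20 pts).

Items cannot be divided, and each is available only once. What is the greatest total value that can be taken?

86 pts

Check high-value combinations within 14 MB:
- A+B+D: size 2+5+4=11, value 24+29+33=86
- A+D+F: size 2+4+7=13, value 24+33+20=77
- C+D: size 10+4=14, value 43+33=76
- A+B+F: size 2+5+7=14, value 24+29+20=73
Best: 86 pts.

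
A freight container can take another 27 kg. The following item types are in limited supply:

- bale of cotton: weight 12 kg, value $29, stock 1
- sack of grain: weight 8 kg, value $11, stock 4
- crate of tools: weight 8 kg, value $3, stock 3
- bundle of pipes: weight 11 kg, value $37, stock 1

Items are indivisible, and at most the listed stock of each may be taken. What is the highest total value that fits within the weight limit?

Best selections within weight 27 and stock limits:
- 1×bale of cotton + 1×bundle of pipes: weight 23, value 66
- 2×sack of grain + 1×bundle of pipes: weight 27, value 59
- 1×sack of grain + 1×crate of tools + 1×bundle of pipes: weight 27, value 51
Best: $66.

$66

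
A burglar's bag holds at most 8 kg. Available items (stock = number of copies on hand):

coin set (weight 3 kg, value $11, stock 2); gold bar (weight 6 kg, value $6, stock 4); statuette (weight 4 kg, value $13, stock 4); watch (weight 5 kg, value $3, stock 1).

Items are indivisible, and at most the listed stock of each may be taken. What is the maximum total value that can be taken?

Top feasible selections:
- 2×statuette: weight 8, value 26
- 1×coin set + 1×statuette: weight 7, value 24
Best: $26.

$26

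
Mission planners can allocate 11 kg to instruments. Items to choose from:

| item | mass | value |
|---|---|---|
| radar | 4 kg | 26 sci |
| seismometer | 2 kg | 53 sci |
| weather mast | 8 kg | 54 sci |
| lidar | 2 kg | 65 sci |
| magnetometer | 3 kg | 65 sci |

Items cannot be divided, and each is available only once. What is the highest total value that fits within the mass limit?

This is a 0/1 knapsack; check combinations near the capacity.
- radar+seismometer+lidar+magnetometer: mass 4+2+2+3=11, value 26+53+65+65=209
- seismometer+lidar+magnetometer: mass 2+2+3=7, value 53+65+65=183
- radar+lidar+magnetometer: mass 4+2+3=9, value 26+65+65=156
- radar+seismometer+lidar: mass 4+2+2=8, value 26+53+65=144
- radar+seismometer+magnetometer: mass 4+2+3=9, value 26+53+65=144
Best: 209 sci.

209 sci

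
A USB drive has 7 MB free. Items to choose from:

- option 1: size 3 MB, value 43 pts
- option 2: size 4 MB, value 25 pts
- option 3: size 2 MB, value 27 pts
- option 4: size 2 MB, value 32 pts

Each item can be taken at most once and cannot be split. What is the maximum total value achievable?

102 pts

Check high-value combinations within 7 MB:
- option 1+option 3+option 4: size 3+2+2=7, value 43+27+32=102
- option 1+option 4: size 3+2=5, value 43+32=75
- option 1+option 3: size 3+2=5, value 43+27=70
Best: 102 pts.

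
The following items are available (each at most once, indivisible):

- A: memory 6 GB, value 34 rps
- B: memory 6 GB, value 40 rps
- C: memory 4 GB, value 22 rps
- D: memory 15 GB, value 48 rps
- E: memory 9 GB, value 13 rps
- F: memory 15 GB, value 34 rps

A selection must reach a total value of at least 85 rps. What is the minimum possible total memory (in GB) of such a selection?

16

Subsets with value ≥ 85, sorted by total memory:
- A+B+C: memory 16, value 96
- B+D: memory 21, value 88
- A+B+E: memory 21, value 87
- B+C+D: memory 25, value 110
Minimum memory: 16 GB.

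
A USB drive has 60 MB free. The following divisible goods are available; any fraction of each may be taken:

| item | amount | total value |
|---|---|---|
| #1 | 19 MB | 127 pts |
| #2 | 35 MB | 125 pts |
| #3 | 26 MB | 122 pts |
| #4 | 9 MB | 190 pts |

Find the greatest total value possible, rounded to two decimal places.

Take in order of value per unit:
- #4 (190/9 per unit): all 9 → value 190, running total 190.00
- #1 (127/19 per unit): all 19 → value 127, running total 317.00
- #3 (122/26 per unit): all 26 → value 122, running total 439.00
- #2 (125/35 per unit): 6 of 35 → value 6×125/35 = 21.4286, running total 460.43
Total 460.43.

460.43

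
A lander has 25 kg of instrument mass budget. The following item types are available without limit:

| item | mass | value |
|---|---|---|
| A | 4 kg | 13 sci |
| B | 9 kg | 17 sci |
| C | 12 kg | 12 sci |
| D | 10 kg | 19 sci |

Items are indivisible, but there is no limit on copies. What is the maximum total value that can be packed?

78 sci

Best value-per-unit is A at 13/4, and filling with it alone uses mass 6×4=24. No mix of the others beats 6×13 = 78.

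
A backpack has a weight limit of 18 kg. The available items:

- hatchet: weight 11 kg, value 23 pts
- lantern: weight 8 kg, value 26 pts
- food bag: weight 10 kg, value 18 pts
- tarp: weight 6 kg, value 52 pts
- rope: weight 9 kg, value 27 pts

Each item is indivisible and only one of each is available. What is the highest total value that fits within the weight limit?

This is a 0/1 knapsack; check combinations near the capacity.
- tarp+rope: weight 6+9=15, value 52+27=79
- lantern+tarp: weight 8+6=14, value 26+52=78
- hatchet+tarp: weight 11+6=17, value 23+52=75
Best: 79 pts.

79 pts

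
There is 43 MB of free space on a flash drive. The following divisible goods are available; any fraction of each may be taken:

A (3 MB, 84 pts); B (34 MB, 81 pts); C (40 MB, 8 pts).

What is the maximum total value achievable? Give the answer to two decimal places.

166.20

Take in order of value per unit:
- A (84/3 per unit): all 3 → value 84, running total 84.00
- B (81/34 per unit): all 34 → value 81, running total 165.00
- C (8/40 per unit): 6 of 40 → value 6×8/40 = 1.2000, running total 166.20
Total 166.20.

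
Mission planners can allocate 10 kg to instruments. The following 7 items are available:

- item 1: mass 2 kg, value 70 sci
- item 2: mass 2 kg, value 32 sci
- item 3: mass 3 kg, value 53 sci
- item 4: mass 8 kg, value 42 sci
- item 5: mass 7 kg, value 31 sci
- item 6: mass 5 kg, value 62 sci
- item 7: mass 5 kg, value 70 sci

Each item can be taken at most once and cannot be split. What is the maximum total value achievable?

193 sci

This is a 0/1 knapsack; check combinations near the capacity.
- item 1+item 3+item 7: mass 2+3+5=10, value 70+53+70=193
- item 1+item 3+item 6: mass 2+3+5=10, value 70+53+62=185
- item 1+item 2+item 7: mass 2+2+5=9, value 70+32+70=172
- item 1+item 2+item 6: mass 2+2+5=9, value 70+32+62=164
- item 1+item 2+item 3: mass 2+2+3=7, value 70+32+53=155
Best: 193 sci.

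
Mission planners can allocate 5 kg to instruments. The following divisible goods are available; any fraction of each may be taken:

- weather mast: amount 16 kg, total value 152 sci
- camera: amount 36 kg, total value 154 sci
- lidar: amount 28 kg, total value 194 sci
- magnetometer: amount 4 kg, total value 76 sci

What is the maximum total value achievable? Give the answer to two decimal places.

Take in order of value per unit:
- magnetometer (76/4 per unit): all 4 → value 76, running total 76.00
- weather mast (152/16 per unit): 1 of 16 → value 1×152/16 = 9.5000, running total 85.50
Total 85.50.

85.50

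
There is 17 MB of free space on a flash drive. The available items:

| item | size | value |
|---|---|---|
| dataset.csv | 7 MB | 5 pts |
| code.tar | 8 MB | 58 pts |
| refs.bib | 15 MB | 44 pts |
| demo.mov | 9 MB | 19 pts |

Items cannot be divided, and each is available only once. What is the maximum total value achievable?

77 pts

This is a 0/1 knapsack; check combinations near the capacity.
- code.tar+demo.mov: size 8+9=17, value 58+19=77
- dataset.csv+code.tar: size 7+8=15, value 5+58=63
- code.tar: size 8, value 58
- refs.bib: size 15, value 44
- dataset.csv+demo.mov: size 7+9=16, value 5+19=24
Best: 77 pts.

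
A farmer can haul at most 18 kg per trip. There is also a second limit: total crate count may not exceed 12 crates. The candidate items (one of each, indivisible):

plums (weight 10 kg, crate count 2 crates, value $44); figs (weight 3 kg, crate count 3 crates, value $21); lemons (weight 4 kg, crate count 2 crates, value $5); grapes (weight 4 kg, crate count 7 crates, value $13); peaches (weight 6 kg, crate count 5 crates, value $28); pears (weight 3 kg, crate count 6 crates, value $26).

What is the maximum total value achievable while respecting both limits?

Feasible sets respecting both limits:
- plums+figs+pears: weight 16, crate count 11, value 91
- plums+figs+grapes: weight 17, crate count 12, value 78
- plums+lemons+pears: weight 17, crate count 10, value 75
Best: $91.

$91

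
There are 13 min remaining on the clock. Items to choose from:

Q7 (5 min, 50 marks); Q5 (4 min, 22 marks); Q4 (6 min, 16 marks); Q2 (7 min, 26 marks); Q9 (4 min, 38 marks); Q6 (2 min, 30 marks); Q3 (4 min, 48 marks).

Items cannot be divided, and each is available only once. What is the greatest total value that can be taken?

Check high-value combinations within 13 min:
- Q7+Q9+Q3: time 5+4+4=13, value 50+38+48=136
- Q7+Q6+Q3: time 5+2+4=11, value 50+30+48=128
- Q7+Q5+Q3: time 5+4+4=13, value 50+22+48=120
- Q7+Q9+Q6: time 5+4+2=11, value 50+38+30=118
- Q9+Q6+Q3: time 4+2+4=10, value 38+30+48=116
Best: 136 marks.

136 marks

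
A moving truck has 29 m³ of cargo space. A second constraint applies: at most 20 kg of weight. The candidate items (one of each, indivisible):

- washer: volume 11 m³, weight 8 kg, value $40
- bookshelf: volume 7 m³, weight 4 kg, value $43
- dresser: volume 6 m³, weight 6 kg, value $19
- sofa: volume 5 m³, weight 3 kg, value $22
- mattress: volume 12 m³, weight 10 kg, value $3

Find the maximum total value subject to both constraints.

$105

Feasible sets respecting both limits:
- washer+bookshelf+sofa: volume 23, weight 15, value 105
- washer+bookshelf+dresser: volume 24, weight 18, value 102
- bookshelf+dresser+sofa: volume 18, weight 13, value 84
Best: $105.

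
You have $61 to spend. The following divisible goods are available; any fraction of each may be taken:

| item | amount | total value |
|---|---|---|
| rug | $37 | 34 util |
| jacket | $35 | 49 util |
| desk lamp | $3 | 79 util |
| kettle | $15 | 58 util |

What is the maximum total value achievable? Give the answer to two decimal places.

Take in order of value per unit:
- desk lamp (79/3 per unit): all 3 → value 79, running total 79.00
- kettle (58/15 per unit): all 15 → value 58, running total 137.00
- jacket (49/35 per unit): all 35 → value 49, running total 186.00
- rug (34/37 per unit): 8 of 37 → value 8×34/37 = 7.3514, running total 193.35
Total 193.35.

193.35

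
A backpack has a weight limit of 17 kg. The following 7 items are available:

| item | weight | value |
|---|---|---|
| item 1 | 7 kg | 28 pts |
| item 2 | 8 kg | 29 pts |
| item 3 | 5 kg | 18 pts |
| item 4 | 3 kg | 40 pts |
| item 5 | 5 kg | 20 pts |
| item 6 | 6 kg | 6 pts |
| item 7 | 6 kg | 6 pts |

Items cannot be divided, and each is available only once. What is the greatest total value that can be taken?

Check high-value combinations within 17 kg:
- item 2+item 4+item 5: weight 8+3+5=16, value 29+40+20=89
- item 1+item 4+item 5: weight 7+3+5=15, value 28+40+20=88
- item 2+item 3+item 4: weight 8+5+3=16, value 29+18+40=87
Best: 89 pts.

89 pts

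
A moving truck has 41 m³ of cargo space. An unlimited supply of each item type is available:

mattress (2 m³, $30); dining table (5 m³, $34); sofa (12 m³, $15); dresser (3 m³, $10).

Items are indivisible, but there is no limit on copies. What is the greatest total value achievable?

$600

Best value-per-unit is mattress at 30/2, and filling with it alone uses volume 20×2=40. No mix of the others beats 20×30 = 600.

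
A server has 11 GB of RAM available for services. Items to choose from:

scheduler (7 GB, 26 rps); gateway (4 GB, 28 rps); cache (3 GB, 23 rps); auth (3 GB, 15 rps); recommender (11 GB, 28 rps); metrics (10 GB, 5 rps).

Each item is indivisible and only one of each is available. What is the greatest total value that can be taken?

Check high-value combinations within 11 GB:
- gateway+cache+auth: memory 4+3+3=10, value 28+23+15=66
- scheduler+gateway: memory 7+4=11, value 26+28=54
- gateway+cache: memory 4+3=7, value 28+23=51
- scheduler+cache: memory 7+3=10, value 26+23=49
Best: 66 rps.

66 rps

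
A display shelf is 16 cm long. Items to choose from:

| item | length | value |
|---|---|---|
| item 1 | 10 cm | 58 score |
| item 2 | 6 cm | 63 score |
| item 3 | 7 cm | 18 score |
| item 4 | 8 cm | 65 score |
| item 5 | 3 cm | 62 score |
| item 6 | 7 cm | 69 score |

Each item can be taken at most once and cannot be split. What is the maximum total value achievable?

This is a 0/1 knapsack; check combinations near the capacity.
- item 2+item 5+item 6: length 6+3+7=16, value 63+62+69=194
- item 2+item 3+item 5: length 6+7+3=16, value 63+18+62=143
- item 4+item 6: length 8+7=15, value 65+69=134
- item 2+item 6: length 6+7=13, value 63+69=132
- item 5+item 6: length 3+7=10, value 62+69=131
Best: 194 score.

194 score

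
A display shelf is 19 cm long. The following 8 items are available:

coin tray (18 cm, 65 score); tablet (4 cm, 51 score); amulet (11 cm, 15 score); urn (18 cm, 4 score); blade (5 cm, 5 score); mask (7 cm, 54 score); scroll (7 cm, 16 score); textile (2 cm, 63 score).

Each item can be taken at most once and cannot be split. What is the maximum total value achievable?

Check high-value combinations within 19 cm:
- tablet+blade+mask+textile: length 4+5+7+2=18, value 51+5+54+63=173
- tablet+mask+textile: length 4+7+2=13, value 51+54+63=168
- tablet+blade+scroll+textile: length 4+5+7+2=18, value 51+5+16+63=135
- mask+scroll+textile: length 7+7+2=16, value 54+16+63=133
Best: 173 score.

173 score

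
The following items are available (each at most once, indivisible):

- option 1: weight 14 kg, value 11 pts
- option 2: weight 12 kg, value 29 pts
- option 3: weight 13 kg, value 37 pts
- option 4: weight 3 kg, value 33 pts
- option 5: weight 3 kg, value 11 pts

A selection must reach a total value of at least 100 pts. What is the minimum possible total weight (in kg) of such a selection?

Subsets with value ≥ 100, sorted by total weight:
- option 2+option 3+option 4+option 5: weight 31, value 110
- option 1+option 2+option 3+option 4: weight 42, value 110
- option 1+option 2+option 3+option 4+option 5: weight 45, value 121
Minimum weight: 31 kg.

31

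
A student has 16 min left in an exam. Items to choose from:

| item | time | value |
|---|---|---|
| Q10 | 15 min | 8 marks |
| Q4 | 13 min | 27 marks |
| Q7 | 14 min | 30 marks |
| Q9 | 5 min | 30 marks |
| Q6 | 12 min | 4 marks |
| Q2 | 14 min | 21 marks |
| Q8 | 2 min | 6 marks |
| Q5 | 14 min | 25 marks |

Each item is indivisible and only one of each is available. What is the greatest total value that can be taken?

36 marks

Check high-value combinations within 16 min:
- Q9+Q8: time 5+2=7, value 30+6=36
- Q7+Q8: time 14+2=16, value 30+6=36
- Q4+Q8: time 13+2=15, value 27+6=33
- Q8+Q5: time 2+14=16, value 6+25=31
Best: 36 marks.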